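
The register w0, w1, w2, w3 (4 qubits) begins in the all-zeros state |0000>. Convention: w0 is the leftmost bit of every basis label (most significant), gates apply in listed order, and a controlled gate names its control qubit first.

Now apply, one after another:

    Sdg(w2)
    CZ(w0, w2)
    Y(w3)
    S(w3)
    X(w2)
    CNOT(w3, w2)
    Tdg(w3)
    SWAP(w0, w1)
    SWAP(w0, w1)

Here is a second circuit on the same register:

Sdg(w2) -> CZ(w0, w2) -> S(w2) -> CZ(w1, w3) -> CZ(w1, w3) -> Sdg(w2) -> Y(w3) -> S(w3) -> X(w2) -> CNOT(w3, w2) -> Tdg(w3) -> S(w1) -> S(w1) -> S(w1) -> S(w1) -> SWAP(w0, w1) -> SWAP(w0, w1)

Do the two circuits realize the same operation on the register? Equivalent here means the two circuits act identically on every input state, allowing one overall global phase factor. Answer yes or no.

Yes: on every input state the two circuits agree up to one overall phase factor.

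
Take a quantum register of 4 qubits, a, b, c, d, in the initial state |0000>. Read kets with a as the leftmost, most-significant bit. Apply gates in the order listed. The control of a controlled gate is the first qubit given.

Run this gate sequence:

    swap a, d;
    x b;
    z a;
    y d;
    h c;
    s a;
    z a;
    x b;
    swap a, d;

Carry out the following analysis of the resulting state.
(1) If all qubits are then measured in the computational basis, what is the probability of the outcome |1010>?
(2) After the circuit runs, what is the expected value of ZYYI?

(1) Outcome |1010> occurs with probability 1/2.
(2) In the final state, ZYYI has expectation 0.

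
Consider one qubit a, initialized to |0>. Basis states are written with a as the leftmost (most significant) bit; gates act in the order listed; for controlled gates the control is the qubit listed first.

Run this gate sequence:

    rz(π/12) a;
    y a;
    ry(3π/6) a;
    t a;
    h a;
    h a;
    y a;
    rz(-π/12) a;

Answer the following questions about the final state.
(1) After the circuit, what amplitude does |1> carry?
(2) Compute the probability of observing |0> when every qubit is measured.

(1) The amplitude on |1> is -sqrt(2)*exp(11*I*pi/12)/2.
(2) The probability of measuring |0> is 1/2.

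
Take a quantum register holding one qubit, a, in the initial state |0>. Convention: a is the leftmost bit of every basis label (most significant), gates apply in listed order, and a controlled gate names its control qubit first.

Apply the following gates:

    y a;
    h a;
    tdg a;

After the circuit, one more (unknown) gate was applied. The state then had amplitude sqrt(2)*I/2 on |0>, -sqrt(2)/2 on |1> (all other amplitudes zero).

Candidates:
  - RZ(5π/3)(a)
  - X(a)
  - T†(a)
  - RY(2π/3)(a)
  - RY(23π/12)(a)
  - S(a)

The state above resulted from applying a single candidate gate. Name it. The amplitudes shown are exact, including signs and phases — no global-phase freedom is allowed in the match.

The applied gate was T†(a).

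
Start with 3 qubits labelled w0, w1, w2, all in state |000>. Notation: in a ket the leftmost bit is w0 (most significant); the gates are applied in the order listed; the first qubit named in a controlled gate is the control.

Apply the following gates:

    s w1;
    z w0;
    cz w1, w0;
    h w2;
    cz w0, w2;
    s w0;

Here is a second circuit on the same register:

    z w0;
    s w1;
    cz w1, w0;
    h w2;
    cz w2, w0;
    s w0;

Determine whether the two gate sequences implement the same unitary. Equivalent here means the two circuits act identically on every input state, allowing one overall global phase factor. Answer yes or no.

Yes, they are equivalent — the unitaries differ by at most a global phase.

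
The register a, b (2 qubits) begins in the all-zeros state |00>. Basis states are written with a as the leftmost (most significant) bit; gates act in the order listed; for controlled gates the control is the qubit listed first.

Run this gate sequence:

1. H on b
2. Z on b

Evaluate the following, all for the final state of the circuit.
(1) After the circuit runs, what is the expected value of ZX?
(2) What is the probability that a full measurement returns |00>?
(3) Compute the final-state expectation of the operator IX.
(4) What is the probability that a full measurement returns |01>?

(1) In the final state, ZX has expectation -1.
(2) Outcome |00> occurs with probability 1/2.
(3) The expectation value of IX is -1.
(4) A full measurement returns |01> with probability 1/2.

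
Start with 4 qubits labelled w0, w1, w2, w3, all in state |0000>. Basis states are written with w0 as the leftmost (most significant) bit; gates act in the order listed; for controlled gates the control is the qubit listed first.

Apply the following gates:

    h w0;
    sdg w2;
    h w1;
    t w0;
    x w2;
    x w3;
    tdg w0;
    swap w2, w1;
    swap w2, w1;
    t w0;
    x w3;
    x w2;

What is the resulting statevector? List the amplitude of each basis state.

The final amplitudes are 1/2 on |0000>, 1/2 on |0100>, exp(I*pi/4)/2 on |1000>, exp(I*pi/4)/2 on |1100>, and 0 on every other basis state. Key observation: the block from step 5 through step 12 cancels to the identity and can be dropped.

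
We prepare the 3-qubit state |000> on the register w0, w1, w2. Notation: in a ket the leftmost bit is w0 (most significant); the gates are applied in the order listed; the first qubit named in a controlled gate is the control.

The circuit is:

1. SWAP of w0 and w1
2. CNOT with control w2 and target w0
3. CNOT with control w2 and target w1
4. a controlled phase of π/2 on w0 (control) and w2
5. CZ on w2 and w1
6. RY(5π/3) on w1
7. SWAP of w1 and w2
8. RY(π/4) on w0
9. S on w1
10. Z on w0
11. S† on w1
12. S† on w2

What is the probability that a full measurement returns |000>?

A full measurement returns |000> with probability 3*sqrt(2)/16 + 3/8.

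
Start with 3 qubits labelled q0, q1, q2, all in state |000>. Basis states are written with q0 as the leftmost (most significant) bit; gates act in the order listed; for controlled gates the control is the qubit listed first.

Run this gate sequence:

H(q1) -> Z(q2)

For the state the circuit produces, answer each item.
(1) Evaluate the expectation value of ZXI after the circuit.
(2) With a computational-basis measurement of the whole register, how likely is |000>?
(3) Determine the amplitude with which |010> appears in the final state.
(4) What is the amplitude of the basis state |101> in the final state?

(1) The observable ZXI averages to 1.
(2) The probability of measuring |000> is 1/2.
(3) The amplitude on |010> is sqrt(2)/2.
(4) The amplitude on |101> is 0.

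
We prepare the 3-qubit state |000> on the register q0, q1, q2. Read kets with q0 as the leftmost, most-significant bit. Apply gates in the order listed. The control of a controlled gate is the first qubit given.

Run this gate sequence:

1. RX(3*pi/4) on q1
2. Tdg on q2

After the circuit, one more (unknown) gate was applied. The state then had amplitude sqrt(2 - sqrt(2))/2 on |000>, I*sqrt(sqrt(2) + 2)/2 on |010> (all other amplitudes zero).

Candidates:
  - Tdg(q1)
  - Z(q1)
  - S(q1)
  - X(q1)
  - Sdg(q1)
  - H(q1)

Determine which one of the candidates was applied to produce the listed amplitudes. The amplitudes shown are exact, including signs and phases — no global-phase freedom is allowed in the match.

The applied gate was Z(q1).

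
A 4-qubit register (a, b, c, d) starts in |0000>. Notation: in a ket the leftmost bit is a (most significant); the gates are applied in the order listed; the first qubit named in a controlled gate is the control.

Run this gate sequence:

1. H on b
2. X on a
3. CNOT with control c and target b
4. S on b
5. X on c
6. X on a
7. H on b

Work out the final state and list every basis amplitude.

After the circuit, the state carries amplitude 1/2 + I/2 on |0010>, 1/2 - I/2 on |0110>, and 0 on every other basis state.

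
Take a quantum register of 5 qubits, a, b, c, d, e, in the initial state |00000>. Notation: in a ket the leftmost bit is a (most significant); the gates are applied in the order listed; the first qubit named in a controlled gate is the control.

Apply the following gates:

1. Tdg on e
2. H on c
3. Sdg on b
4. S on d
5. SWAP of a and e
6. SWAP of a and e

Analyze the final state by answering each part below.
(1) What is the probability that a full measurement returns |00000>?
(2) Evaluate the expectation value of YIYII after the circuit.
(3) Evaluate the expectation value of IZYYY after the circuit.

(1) Outcome |00000> occurs with probability 1/2. Key observation: steps 5-6 multiply out to the identity, so the circuit reduces to the remaining gates.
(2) In the final state, YIYII has expectation 0.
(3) The expectation value of IZYYY is 0.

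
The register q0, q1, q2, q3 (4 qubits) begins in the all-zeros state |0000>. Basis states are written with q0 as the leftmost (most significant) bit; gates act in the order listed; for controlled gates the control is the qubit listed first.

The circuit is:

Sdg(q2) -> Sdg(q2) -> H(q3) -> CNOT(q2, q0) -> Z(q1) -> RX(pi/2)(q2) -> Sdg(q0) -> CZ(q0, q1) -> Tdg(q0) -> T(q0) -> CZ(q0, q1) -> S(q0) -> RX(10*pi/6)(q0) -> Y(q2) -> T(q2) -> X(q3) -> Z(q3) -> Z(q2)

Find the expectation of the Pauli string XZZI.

In the final state, XZZI has expectation 0. Key observation: steps 7-12 multiply out to the identity, so the circuit reduces to the remaining gates.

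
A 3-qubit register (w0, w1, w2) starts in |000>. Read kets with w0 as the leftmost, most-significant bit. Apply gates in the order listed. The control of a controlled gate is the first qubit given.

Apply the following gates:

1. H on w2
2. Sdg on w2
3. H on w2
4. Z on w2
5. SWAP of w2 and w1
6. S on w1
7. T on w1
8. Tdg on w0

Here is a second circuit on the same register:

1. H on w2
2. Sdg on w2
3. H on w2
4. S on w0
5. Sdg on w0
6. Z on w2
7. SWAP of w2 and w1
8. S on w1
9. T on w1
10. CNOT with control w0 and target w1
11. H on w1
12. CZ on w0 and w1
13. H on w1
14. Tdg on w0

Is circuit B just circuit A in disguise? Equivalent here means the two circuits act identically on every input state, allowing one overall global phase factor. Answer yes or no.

Yes — the two circuits implement the same unitary up to a global phase.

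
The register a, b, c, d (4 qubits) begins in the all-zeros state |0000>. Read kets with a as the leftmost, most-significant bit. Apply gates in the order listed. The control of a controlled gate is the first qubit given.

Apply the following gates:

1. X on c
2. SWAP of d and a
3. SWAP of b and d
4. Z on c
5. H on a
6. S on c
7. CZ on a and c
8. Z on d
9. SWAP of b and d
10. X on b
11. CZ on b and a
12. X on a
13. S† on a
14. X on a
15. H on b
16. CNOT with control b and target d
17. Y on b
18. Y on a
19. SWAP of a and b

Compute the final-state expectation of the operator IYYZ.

The expectation value of IYYZ is 0.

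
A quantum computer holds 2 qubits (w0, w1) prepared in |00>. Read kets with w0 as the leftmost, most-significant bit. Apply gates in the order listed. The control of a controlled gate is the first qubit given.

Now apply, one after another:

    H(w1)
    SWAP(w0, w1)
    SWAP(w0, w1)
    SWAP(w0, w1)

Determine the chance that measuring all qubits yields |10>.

The probability of measuring |10> is 1/2. Key observation: the block from step 3 through step 4 cancels to the identity and can be dropped.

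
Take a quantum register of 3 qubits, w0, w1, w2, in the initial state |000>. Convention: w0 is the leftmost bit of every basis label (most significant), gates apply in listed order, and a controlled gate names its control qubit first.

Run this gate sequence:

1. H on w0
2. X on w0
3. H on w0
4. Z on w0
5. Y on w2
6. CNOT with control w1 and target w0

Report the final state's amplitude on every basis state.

The resulting statevector has amplitude I on |001>, and 0 on every other basis state.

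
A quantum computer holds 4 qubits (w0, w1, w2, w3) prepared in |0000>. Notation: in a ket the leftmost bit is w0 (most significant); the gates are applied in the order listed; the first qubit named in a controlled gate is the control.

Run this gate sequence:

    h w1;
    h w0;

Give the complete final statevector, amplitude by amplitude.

The final amplitudes are 1/2 on |0000>, 1/2 on |0100>, 1/2 on |1000>, 1/2 on |1100>, and 0 on every other basis state.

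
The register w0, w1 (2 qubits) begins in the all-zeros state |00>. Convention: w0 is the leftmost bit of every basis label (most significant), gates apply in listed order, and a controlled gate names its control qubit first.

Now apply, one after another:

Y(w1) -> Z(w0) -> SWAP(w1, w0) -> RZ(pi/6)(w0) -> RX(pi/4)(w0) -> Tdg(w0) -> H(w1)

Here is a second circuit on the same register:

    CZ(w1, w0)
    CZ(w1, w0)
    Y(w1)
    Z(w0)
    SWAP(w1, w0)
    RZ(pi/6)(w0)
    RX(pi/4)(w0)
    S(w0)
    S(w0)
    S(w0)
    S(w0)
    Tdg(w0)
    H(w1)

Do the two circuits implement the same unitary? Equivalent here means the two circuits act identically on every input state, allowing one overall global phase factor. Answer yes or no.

Yes — the two circuits implement the same unitary up to a global phase.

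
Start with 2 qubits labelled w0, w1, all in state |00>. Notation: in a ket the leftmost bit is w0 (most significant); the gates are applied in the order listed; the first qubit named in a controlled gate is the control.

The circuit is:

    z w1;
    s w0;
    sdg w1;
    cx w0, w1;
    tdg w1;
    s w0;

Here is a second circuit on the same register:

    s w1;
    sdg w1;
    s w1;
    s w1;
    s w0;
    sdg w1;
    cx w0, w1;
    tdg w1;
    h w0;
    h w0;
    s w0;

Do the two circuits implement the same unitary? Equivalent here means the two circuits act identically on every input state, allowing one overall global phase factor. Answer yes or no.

Yes: on every input state the two circuits agree up to one overall phase factor.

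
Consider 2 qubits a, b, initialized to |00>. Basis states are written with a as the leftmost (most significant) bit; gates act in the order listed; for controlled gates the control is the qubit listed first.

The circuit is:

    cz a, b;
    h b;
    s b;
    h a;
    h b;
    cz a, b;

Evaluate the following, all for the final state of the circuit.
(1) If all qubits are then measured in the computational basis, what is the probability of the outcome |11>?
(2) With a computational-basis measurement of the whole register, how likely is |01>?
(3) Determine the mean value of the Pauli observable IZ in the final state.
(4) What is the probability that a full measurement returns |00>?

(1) Outcome |11> occurs with probability 1/4.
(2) The probability of measuring |01> is 1/4.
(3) In the final state, IZ has expectation 0.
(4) A full measurement returns |00> with probability 1/4.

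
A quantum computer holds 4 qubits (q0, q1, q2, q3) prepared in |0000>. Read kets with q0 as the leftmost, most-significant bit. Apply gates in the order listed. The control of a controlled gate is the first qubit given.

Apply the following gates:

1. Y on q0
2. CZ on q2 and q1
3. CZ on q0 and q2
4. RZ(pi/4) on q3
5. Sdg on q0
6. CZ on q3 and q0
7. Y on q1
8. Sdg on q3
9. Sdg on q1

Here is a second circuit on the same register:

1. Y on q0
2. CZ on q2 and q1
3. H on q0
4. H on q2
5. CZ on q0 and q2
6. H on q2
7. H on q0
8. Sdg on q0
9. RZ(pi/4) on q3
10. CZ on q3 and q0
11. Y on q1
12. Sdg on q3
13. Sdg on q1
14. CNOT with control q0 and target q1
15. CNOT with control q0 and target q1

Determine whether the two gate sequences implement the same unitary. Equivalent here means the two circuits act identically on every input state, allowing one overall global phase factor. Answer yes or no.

No — the two circuits implement different unitaries, even allowing a global phase.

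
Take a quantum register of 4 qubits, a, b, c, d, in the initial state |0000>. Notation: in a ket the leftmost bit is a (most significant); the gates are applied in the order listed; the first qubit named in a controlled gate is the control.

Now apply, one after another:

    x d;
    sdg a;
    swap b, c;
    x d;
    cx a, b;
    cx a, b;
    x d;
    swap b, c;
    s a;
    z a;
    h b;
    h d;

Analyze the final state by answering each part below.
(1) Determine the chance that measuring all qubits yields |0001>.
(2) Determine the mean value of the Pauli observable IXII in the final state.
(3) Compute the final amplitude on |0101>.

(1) A full measurement returns |0001> with probability 1/4. Key observation: the block from step 2 through step 9 cancels to the identity and can be dropped.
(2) In the final state, IXII has expectation 1.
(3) The amplitude on |0101> is -1/2.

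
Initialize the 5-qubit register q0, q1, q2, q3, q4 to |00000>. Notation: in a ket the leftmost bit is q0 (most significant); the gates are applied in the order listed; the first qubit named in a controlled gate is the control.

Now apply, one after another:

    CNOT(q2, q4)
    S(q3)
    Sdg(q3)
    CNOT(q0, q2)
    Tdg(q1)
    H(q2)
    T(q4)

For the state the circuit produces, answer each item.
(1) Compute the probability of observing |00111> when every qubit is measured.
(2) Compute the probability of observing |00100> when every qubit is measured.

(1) Outcome |00111> occurs with probability 0. Key observation: the block from step 2 through step 3 cancels to the identity and can be dropped.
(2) The probability of measuring |00100> is 1/2.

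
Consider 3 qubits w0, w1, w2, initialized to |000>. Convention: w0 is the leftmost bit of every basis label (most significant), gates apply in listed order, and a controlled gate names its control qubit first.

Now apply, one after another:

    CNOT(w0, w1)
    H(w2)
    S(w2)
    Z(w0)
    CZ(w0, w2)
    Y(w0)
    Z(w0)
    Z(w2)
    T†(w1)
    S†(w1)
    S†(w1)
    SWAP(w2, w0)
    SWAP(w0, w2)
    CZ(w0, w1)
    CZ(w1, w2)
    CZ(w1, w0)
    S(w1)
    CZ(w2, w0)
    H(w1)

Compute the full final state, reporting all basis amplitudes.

The final amplitudes are 0 on |000>, 0 on |001>, 0 on |010>, 0 on |011>, -I/2 on |100>, 1/2 on |101>, -I/2 on |110>, 1/2 on |111>.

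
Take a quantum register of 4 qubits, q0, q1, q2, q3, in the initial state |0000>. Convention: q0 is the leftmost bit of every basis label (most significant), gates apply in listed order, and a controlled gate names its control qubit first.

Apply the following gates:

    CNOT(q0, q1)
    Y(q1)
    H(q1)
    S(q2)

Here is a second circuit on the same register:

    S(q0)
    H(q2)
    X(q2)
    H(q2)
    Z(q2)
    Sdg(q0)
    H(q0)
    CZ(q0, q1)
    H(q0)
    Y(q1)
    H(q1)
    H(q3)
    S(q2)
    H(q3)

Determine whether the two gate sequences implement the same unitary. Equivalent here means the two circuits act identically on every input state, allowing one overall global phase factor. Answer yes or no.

No, they are not equivalent — no single phase factor reconciles the two unitaries.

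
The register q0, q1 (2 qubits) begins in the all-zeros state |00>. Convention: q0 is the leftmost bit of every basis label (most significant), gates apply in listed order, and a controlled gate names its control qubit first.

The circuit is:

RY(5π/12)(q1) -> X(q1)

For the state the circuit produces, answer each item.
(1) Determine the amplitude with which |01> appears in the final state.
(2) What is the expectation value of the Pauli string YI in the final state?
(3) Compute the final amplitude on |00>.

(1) The amplitude on |01> is sqrt(6 - 3*sqrt(2))/4 + sqrt(sqrt(2) + 2)/4.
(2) The expectation value of YI is 0.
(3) The final state's coefficient on |00> equals -sqrt(2 - sqrt(2))/4 + sqrt(3*sqrt(2) + 6)/4.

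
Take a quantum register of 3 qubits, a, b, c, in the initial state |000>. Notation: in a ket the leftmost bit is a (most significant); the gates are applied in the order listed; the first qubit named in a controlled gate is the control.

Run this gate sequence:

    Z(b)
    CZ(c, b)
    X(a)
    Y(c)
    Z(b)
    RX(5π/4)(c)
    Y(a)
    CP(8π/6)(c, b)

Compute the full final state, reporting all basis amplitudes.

The resulting statevector has amplitude -I*sqrt(sqrt(2) + 2)/2 on |000>, -sqrt(2 - sqrt(2))/2 on |001>, and 0 on every other basis state.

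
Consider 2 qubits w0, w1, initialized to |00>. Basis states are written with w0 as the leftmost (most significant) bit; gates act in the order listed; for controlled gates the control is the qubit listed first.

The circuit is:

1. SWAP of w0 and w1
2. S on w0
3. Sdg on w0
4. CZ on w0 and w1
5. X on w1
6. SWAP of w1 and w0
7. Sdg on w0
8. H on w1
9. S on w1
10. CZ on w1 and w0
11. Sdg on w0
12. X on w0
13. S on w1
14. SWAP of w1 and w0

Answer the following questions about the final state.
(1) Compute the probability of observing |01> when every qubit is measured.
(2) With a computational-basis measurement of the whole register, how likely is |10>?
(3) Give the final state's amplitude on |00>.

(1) A full measurement returns |01> with probability 0.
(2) The probability of measuring |10> is 1/2.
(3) The amplitude on |00> is -sqrt(2)/2.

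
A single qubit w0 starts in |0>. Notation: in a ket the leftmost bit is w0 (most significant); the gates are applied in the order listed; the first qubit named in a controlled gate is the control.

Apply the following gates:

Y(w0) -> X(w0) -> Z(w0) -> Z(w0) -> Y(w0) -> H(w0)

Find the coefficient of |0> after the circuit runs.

|0> carries amplitude -sqrt(2)/2 in the final state.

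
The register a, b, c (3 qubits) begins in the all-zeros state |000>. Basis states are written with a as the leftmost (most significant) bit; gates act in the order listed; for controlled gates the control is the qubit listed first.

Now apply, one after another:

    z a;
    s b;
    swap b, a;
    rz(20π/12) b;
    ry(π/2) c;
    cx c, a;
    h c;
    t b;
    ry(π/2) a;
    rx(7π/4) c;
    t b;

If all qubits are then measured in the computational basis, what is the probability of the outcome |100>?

A full measurement returns |100> with probability sqrt(2)/8 + 1/4.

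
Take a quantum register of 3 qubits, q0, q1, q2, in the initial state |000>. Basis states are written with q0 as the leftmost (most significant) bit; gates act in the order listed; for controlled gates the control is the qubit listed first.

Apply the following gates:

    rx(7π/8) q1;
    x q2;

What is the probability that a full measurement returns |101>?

The probability of measuring |101> is 0.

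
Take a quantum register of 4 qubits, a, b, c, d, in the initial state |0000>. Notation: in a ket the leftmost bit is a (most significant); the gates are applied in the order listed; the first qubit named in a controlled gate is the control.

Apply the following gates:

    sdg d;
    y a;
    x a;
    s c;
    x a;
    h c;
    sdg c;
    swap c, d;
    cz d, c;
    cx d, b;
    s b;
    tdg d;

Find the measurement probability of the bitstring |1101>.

A full measurement returns |1101> with probability 1/2.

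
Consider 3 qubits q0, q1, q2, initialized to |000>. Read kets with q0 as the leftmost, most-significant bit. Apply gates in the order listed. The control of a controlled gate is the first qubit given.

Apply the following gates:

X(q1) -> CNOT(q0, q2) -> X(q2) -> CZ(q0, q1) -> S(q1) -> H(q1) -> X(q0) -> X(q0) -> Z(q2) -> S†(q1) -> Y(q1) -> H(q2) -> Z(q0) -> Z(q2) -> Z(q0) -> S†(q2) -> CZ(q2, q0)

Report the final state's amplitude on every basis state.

The resulting statevector has amplitude -I/2 on |000>, -1/2 on |001>, 1/2 on |010>, -I/2 on |011>, 0 on |100>, 0 on |101>, 0 on |110>, 0 on |111>.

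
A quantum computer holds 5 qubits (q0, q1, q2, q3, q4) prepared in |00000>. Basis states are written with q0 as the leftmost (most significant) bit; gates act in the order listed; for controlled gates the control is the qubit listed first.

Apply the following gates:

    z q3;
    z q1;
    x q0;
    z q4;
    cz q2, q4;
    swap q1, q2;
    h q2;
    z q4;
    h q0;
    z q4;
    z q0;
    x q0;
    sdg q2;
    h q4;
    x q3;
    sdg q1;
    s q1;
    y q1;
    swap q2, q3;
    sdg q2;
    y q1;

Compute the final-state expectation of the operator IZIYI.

The observable IZIYI averages to -1.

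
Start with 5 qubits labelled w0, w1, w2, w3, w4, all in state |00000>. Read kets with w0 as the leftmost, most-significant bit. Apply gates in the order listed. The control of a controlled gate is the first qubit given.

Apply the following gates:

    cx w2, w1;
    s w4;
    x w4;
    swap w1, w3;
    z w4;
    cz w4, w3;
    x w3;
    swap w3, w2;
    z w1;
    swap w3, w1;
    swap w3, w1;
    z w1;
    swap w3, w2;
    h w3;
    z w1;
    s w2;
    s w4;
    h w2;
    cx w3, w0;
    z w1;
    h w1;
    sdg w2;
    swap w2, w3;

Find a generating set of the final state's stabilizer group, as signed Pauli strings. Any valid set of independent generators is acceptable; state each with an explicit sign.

One valid set of independent stabilizer generators is -XIXII, +IXIII, -IIIYI, +ZIZII, -IIIIZ (any independent generating set of the same group is equally correct).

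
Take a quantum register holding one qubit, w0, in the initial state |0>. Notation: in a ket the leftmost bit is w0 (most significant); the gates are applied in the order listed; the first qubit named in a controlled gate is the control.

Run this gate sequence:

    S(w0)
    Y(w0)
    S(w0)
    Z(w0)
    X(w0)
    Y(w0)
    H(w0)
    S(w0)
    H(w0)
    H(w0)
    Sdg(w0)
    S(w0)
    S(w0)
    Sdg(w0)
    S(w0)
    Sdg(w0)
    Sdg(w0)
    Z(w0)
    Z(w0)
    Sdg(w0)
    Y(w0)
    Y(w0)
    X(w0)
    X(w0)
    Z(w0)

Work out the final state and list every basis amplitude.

After the circuit, the state carries amplitude sqrt(2)*I/2 on |0>, sqrt(2)/2 on |1>.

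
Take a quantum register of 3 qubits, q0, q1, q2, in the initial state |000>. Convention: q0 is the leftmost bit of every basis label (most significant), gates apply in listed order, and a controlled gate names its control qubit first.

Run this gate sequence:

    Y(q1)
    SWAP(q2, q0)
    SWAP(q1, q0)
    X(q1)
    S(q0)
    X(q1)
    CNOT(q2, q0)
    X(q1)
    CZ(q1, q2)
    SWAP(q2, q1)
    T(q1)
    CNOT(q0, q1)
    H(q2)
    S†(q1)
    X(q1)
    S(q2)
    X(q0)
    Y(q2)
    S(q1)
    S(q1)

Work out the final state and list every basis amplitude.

After the circuit, the state carries amplitude -sqrt(2)*I/2 on |000>, -sqrt(2)/2 on |001>, and 0 on every other basis state.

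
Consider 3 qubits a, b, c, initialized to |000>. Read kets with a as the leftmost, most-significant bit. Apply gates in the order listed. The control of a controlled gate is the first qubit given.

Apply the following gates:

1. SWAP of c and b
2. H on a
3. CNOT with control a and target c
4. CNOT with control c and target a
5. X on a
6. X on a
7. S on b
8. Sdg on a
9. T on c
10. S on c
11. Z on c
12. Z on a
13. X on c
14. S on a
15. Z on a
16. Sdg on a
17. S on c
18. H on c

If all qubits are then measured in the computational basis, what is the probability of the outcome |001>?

The probability of measuring |001> is sqrt(2)/4 + 1/2.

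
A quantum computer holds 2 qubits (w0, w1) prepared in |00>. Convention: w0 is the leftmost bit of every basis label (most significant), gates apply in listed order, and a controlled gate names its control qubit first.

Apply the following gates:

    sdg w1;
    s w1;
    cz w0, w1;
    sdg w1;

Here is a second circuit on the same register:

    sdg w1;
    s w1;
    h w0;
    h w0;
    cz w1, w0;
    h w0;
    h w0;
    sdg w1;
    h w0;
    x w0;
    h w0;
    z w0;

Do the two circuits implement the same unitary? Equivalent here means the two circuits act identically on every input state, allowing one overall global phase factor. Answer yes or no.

Yes, they are equivalent — the unitaries differ by at most a global phase.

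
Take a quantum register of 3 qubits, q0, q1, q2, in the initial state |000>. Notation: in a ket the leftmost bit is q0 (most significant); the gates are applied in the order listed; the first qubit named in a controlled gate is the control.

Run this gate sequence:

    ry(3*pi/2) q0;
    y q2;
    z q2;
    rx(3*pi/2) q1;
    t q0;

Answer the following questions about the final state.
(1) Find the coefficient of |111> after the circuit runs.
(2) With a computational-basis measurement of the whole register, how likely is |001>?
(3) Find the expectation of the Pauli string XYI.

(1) The amplitude on |111> is -exp(I*pi/4)/2.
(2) The probability of measuring |001> is 1/4.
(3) The expectation value of XYI is -sqrt(2)/2.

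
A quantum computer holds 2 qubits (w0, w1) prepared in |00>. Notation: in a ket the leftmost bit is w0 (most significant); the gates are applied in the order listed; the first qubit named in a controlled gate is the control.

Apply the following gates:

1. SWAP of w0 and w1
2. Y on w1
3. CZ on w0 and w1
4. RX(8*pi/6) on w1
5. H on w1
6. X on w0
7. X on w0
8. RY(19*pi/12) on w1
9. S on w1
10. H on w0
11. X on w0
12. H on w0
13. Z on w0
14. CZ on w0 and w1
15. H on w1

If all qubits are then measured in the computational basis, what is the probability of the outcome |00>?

A full measurement returns |00> with probability 1/2 - sqrt(3)/4.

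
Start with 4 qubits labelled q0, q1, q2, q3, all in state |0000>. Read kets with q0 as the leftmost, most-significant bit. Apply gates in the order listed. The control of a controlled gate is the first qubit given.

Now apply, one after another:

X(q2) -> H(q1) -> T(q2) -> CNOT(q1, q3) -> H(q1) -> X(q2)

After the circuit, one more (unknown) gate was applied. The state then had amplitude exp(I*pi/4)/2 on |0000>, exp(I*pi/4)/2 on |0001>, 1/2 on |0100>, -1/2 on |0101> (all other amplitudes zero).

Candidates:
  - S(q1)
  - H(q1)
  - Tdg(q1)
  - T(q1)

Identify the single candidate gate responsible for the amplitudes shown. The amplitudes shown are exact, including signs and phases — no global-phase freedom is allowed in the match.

It was Tdg(q1) that produced the state shown.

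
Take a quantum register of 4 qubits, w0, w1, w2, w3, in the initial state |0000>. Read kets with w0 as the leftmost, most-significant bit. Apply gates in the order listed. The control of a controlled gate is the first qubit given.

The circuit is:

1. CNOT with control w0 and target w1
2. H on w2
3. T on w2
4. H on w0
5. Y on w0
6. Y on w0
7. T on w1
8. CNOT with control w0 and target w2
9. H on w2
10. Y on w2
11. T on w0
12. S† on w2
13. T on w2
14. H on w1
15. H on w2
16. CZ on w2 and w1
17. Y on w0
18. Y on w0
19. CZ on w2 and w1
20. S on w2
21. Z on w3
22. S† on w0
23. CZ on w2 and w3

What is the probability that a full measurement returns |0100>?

A full measurement returns |0100> with probability 1/16. Key observation: gates 16-19 undo each other exactly, leaving only the rest of the circuit to track.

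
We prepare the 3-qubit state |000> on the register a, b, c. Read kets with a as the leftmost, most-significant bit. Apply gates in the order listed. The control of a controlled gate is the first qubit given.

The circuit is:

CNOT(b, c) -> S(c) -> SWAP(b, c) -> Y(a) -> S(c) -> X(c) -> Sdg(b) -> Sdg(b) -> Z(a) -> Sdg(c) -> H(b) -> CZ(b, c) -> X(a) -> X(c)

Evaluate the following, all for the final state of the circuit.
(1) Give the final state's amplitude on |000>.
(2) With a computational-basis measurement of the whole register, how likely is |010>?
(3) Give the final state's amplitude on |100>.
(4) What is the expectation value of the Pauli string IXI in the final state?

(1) |000> carries amplitude -sqrt(2)/2 in the final state.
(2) The probability of measuring |010> is 1/2.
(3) |100> carries amplitude 0 in the final state.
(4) In the final state, IXI has expectation -1.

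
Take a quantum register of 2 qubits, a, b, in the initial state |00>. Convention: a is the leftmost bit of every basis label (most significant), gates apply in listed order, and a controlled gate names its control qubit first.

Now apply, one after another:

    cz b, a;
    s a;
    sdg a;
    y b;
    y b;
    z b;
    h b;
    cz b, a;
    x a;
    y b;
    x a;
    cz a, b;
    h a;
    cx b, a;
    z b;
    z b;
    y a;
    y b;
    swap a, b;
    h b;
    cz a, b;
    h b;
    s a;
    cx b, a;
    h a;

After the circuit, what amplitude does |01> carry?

The amplitude on |01> is sqrt(2)*(1 + I)/4.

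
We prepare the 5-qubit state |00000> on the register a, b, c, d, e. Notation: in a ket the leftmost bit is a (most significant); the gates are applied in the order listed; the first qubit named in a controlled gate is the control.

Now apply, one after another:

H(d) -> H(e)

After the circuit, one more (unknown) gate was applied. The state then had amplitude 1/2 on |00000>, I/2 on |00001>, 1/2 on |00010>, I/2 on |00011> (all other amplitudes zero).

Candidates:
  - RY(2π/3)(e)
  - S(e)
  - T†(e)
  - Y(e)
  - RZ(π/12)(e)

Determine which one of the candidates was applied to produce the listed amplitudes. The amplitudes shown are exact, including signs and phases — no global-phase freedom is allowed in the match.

The applied gate was S(e).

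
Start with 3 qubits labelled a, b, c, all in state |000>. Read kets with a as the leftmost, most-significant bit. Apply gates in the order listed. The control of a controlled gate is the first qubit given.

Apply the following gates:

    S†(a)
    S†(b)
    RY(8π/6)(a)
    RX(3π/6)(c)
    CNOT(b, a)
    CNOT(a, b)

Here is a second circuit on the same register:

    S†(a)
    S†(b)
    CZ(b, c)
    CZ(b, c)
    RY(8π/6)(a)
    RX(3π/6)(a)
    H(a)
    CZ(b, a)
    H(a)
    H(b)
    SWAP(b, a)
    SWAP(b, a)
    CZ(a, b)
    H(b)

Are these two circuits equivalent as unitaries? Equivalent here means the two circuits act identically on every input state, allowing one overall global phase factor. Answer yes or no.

No, they are not equivalent — no single phase factor reconciles the two unitaries.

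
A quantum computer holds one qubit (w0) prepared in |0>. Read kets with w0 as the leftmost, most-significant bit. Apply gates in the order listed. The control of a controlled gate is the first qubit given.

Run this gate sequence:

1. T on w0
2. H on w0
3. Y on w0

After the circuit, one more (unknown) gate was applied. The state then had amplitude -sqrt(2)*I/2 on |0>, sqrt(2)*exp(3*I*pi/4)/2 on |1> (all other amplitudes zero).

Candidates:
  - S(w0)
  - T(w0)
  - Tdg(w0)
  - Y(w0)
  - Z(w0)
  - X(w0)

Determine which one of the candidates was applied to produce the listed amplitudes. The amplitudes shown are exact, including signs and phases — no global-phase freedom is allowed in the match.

The unique candidate consistent with the amplitudes is T(w0).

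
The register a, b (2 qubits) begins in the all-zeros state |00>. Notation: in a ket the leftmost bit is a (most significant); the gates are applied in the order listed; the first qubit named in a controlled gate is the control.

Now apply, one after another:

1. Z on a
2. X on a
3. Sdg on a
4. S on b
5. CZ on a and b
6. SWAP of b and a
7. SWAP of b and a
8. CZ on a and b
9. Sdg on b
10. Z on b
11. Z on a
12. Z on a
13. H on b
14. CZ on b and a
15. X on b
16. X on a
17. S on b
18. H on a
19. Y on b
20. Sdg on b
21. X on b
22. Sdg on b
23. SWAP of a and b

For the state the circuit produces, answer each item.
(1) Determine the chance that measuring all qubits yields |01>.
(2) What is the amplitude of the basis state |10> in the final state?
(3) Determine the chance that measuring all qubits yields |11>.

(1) The probability of measuring |01> is 1/4.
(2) |10> carries amplitude -1/2 in the final state.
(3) Outcome |11> occurs with probability 1/4.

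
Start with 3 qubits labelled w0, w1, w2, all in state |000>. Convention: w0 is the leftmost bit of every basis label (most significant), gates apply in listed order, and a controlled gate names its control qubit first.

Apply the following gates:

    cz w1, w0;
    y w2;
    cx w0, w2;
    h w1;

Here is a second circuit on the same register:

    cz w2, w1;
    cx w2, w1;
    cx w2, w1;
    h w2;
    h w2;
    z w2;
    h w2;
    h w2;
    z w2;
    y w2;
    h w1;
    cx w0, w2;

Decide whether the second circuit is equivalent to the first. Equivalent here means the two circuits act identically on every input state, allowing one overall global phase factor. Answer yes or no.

No: there is an input state on which the two circuits produce genuinely different outputs (not merely differing by a phase).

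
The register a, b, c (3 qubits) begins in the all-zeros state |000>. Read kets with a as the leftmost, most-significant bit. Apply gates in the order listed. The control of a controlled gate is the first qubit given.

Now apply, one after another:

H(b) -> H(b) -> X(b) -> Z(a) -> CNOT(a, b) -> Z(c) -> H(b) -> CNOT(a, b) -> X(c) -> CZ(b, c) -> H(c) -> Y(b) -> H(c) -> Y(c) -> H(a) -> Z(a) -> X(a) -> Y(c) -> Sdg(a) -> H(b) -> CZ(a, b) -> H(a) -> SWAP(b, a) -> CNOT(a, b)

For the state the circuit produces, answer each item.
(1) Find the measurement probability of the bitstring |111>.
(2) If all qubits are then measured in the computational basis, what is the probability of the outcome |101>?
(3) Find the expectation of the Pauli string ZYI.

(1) The probability of measuring |111> is 1/2.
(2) A full measurement returns |101> with probability 1/2.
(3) The expectation value of ZYI is 1.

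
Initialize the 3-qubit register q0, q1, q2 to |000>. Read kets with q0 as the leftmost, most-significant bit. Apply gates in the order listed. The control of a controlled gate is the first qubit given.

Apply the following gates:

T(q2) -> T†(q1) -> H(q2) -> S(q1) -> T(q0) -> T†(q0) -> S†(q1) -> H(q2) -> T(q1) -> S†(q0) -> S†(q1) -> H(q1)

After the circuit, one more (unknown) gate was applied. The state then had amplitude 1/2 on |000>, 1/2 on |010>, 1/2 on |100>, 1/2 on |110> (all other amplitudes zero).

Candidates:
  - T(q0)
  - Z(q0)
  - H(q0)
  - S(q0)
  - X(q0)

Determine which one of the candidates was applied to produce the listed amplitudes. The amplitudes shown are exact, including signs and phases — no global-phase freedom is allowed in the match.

It was H(q0) that produced the state shown. Key observation: the block from step 2 through step 9 cancels to the identity and can be dropped.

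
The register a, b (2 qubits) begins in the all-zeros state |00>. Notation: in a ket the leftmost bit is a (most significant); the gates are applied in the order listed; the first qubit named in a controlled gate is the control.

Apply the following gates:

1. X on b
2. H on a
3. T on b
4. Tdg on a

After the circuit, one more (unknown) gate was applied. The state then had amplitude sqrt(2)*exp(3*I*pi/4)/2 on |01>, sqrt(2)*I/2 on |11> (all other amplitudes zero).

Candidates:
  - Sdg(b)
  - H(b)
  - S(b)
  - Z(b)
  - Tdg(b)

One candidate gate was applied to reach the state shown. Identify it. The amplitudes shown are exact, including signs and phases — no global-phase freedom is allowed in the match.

The applied gate was S(b).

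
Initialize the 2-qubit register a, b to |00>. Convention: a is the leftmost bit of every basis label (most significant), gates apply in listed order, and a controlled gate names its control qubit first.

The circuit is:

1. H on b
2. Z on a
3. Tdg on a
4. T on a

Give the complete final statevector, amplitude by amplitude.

The resulting statevector has amplitude sqrt(2)/2 on |00>, sqrt(2)/2 on |01>, 0 on |10>, 0 on |11>.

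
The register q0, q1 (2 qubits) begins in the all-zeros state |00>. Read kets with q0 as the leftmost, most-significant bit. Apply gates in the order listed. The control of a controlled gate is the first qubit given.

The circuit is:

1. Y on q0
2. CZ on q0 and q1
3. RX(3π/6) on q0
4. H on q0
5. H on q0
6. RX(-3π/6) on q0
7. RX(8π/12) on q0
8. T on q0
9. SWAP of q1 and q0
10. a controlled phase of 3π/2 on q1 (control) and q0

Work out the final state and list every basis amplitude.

The final amplitudes are sqrt(3)/2 on |00>, exp(3*I*pi/4)/2 on |01>, 0 on |10>, 0 on |11>. Key observation: gates 3-6 undo each other exactly, leaving only the rest of the circuit to track.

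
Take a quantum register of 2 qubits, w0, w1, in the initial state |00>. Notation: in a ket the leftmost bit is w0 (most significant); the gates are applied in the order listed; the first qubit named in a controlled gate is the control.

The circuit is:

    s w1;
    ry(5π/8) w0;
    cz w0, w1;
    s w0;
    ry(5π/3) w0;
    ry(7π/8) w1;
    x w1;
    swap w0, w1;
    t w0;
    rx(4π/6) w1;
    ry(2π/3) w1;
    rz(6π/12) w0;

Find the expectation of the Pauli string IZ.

In the final state, IZ has expectation -7*sin(5*pi/16)**2*sin(7*pi/16)**2/8 - sqrt(3)*sin(5*pi/16)*sin(7*pi/16)**2*cos(5*pi/16)/2 - 7*sin(5*pi/16)**2*cos(7*pi/16)**2/8 - sqrt(3)*sin(5*pi/16)*cos(5*pi/16)*cos(7*pi/16)**2/2 + 7*cos(5*pi/16)**2*cos(7*pi/16)**2/8 + 7*sin(7*pi/16)**2*cos(5*pi/16)**2/8.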